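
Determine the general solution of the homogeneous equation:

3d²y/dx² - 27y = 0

Characteristic equation: 3r² - 27 = 0
Divide by 3: r² - 9 = 0
Roots: r = 3, -3 (distinct real)
General solution: y = C₁e^(3x) + C₂e^(-3x)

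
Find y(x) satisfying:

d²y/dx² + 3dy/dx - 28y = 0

Characteristic equation: r² + 3r - 28 = 0
Roots: r = 4, -7 (distinct real)
General solution: y = C₁e^(4x) + C₂e^(-7x)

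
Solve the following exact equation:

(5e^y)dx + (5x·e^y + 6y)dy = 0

Verify exactness: ∂M/∂y = ∂N/∂x ✓
Find F(x,y) such that ∂F/∂x = M, ∂F/∂y = N
Solution: 5x·e^y + 3y² = C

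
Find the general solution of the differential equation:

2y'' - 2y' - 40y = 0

Characteristic equation: 2r² - 2r - 40 = 0
Divide by 2: r² - r - 20 = 0
Roots: r = 5, -4 (distinct real)
General solution: y = C₁e^(5x) + C₂e^(-4x)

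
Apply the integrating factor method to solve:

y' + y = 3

Using integrating factor method:

General solution: y = 3 + Ce^(-x)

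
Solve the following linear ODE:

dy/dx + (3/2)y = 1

Using integrating factor method:

General solution: y = 2/3 + Ce^(-3x/2)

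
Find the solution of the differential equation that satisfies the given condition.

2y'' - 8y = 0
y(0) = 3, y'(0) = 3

General solution: y = C₁e^(2x) + C₂e^(-2x)
Applying ICs: C₁ = 9/4, C₂ = 3/4
Particular solution: y = (9/4)e^(2x) + (3/4)e^(-2x)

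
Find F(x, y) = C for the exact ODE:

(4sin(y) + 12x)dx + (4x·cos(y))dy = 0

Verify exactness: ∂M/∂y = ∂N/∂x ✓
Find F(x,y) such that ∂F/∂x = M, ∂F/∂y = N
Solution: 4x·sin(y) + 6x² = C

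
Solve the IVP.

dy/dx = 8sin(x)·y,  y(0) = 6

General solution: y = Ce^(-8cos(x))
Applying IC y(0) = 6:
Particular solution: y = 6e^(8(1-cos(x)))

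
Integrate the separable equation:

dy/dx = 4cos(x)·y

Separating variables and integrating:
ln|y| = 4sin(x) + C

General solution: y = Ce^(4sin(x))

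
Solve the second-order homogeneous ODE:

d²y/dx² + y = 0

Characteristic equation: r² + 1 = 0
Roots: r = ±i (complex conjugates)
General solution: y = C₁cos(x) + C₂sin(x)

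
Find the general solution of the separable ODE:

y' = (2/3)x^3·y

Separating variables and integrating:
ln|y| = x^4/6 + C

General solution: y = Ce^(x^4/6)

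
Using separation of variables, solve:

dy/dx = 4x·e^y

Separating variables and integrating:
-e^(-y) = 2x² + C

General solution: y = -ln(C - 2x²)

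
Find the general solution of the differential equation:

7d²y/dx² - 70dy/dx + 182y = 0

Characteristic equation: 7r² - 70r + 182 = 0
Divide by 7: r² - 10r + 26 = 0
Roots: r = 5 ± i (complex conjugates)
General solution: y = e^(5x)(C₁cos(x) + C₂sin(x))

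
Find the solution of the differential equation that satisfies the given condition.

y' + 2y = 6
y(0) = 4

General solution: y = 3 + Ce^(-2x)
Applying y(0) = 4: C = 4 - 3 = 1
Particular solution: y = 3 + e^(-2x)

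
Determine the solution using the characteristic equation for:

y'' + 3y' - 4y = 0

Characteristic equation: r² + 3r - 4 = 0
Roots: r = 1, -4 (distinct real)
General solution: y = C₁e^x + C₂e^(-4x)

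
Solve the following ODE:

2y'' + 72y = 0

Characteristic equation: 2r² + 72 = 0
Divide by 2: r² + 36 = 0
Roots: r = ±6i (complex conjugates)
General solution: y = C₁cos(6x) + C₂sin(6x)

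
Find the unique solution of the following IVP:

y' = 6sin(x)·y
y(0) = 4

General solution: y = Ce^(-6cos(x))
Applying IC y(0) = 4:
Particular solution: y = 4e^(6(1-cos(x)))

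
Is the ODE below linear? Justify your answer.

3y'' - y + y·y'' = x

No. Nonlinear (y·y'' term)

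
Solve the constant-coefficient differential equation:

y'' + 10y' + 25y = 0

Characteristic equation: r² + 10r + 25 = 0
Factored: (r + 5)² = 0
Repeated root: r = -5
General solution: y = (C₁ + C₂x)e^(-5x)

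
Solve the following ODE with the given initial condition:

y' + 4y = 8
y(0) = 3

General solution: y = 2 + Ce^(-4x)
Applying y(0) = 3: C = 3 - 2 = 1
Particular solution: y = 2 + e^(-4x)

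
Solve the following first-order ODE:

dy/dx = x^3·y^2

Separating variables and integrating:
-1/y = x^4/4 + C

General solution: y^-1 = (-1/4)x^4 + C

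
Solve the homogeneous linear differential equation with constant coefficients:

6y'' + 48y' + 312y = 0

Characteristic equation: 6r² + 48r + 312 = 0
Divide by 6: r² + 8r + 52 = 0
Roots: r = -4 ± 6i (complex conjugates)
General solution: y = e^(-4x)(C₁cos(6x) + C₂sin(6x))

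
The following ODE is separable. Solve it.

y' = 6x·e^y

Separating variables and integrating:
-e^(-y) = 3x² + C

General solution: y = -ln(C - 3x²)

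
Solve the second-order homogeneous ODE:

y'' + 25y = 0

Characteristic equation: r² + 25 = 0
Roots: r = ±5i (complex conjugates)
General solution: y = C₁cos(5x) + C₂sin(5x)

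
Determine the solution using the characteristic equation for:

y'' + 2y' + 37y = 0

Characteristic equation: r² + 2r + 37 = 0
Roots: r = -1 ± 6i (complex conjugates)
General solution: y = e^(-x)(C₁cos(6x) + C₂sin(6x))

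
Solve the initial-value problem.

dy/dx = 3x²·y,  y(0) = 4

General solution: y = Ce^(x³)
Applying IC y(0) = 4:
Particular solution: y = 4e^(x³)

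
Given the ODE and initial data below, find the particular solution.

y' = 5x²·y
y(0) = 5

General solution: y = Ce^(5x³/3)
Applying IC y(0) = 5:
Particular solution: y = 5e^(5x³/3)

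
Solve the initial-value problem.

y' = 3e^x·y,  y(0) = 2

General solution: y = Ce^(3e^x)
Applying IC y(0) = 2:
Particular solution: y = 2e^(3(e^x - 1))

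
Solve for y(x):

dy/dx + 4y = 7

Using integrating factor method:

General solution: y = 7/4 + Ce^(-4x)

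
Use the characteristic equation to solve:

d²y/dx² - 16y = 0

Characteristic equation: r² - 16 = 0
Roots: r = 4, -4 (distinct real)
General solution: y = C₁e^(4x) + C₂e^(-4x)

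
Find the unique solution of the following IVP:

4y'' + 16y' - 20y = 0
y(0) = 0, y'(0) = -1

General solution: y = C₁e^x + C₂e^(-5x)
Applying ICs: C₁ = -1/6, C₂ = 1/6
Particular solution: y = -(1/6)e^x + (1/6)e^(-5x)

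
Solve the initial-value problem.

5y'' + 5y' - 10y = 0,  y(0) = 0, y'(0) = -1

General solution: y = C₁e^x + C₂e^(-2x)
Applying ICs: C₁ = -1/3, C₂ = 1/3
Particular solution: y = -(1/3)e^x + (1/3)e^(-2x)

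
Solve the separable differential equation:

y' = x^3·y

Separating variables and integrating:
ln|y| = x^4/4 + C

General solution: y = Ce^(x^4/4)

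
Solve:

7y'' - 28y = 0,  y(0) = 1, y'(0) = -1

General solution: y = C₁e^(2x) + C₂e^(-2x)
Applying ICs: C₁ = 1/4, C₂ = 3/4
Particular solution: y = (1/4)e^(2x) + (3/4)e^(-2x)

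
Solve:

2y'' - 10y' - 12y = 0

Characteristic equation: 2r² - 10r - 12 = 0
Divide by 2: r² - 5r - 6 = 0
Roots: r = 6, -1 (distinct real)
General solution: y = C₁e^(6x) + C₂e^(-x)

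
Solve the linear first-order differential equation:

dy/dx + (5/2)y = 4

Using integrating factor method:

General solution: y = 8/5 + Ce^(-5x/2)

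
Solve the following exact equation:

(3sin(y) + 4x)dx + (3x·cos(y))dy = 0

Verify exactness: ∂M/∂y = ∂N/∂x ✓
Find F(x,y) such that ∂F/∂x = M, ∂F/∂y = N
Solution: 3x·sin(y) + 2x² = C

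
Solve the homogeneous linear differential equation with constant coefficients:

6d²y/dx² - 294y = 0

Characteristic equation: 6r² - 294 = 0
Divide by 6: r² - 49 = 0
Roots: r = 7, -7 (distinct real)
General solution: y = C₁e^(7x) + C₂e^(-7x)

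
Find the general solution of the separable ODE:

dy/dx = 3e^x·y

Separating variables and integrating:
ln|y| = 3e^x + C

General solution: y = Ce^(3e^x)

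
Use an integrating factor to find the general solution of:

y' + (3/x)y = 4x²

Using integrating factor method:

General solution: y = (2/3)x^3 + Cx^(-3)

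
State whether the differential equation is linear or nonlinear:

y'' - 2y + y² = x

Nonlinear (y² term)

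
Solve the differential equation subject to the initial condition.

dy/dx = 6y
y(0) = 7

General solution: y = Ce^(6x)
Applying IC y(0) = 7:
Particular solution: y = 7e^(6x)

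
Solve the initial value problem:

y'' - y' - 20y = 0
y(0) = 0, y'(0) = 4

General solution: y = C₁e^(5x) + C₂e^(-4x)
Applying ICs: C₁ = 4/9, C₂ = -4/9
Particular solution: y = (4/9)e^(5x) - (4/9)e^(-4x)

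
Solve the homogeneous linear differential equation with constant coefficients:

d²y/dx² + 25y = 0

Characteristic equation: r² + 25 = 0
Roots: r = ±5i (complex conjugates)
General solution: y = C₁cos(5x) + C₂sin(5x)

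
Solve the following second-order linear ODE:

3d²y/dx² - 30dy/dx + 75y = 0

Characteristic equation: 3r² - 30r + 75 = 0
Divide by 3: r² - 10r + 25 = 0
Factored: (r - 5)² = 0
Repeated root: r = 5
General solution: y = (C₁ + C₂x)e^(5x)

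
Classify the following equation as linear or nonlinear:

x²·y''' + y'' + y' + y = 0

Linear (y and its derivatives appear to the first power only, no products of y terms)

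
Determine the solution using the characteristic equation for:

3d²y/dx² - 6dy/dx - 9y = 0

Characteristic equation: 3r² - 6r - 9 = 0
Divide by 3: r² - 2r - 3 = 0
Roots: r = 3, -1 (distinct real)
General solution: y = C₁e^(3x) + C₂e^(-x)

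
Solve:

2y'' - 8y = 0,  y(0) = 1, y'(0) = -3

General solution: y = C₁e^(2x) + C₂e^(-2x)
Applying ICs: C₁ = -1/4, C₂ = 5/4
Particular solution: y = -(1/4)e^(2x) + (5/4)e^(-2x)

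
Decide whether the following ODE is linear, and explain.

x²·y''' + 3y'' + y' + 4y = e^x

Linear (y and its derivatives appear to the first power only, no products of y terms)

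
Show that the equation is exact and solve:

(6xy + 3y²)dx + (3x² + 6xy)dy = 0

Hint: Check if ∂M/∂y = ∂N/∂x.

Verify exactness: ∂M/∂y = ∂N/∂x ✓
Find F(x,y) such that ∂F/∂x = M, ∂F/∂y = N
Solution: 3x²y + 3xy² = C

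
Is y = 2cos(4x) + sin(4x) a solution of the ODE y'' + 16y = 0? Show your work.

Verification:
y'' = -32cos(4x) - 16sin(4x)
y'' + 16y = 0 ✓

Yes, it is a solution.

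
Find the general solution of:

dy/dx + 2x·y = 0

Using integrating factor method:

General solution: y = Ce^(-x^2)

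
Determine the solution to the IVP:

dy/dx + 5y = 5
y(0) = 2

General solution: y = 1 + Ce^(-5x)
Applying y(0) = 2: C = 2 - 1 = 1
Particular solution: y = 1 + e^(-5x)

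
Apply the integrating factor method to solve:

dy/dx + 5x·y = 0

Using integrating factor method:

General solution: y = Ce^(-5x^2/2)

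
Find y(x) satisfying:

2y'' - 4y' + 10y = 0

Characteristic equation: 2r² - 4r + 10 = 0
Divide by 2: r² - 2r + 5 = 0
Roots: r = 1 ± 2i (complex conjugates)
General solution: y = e^x(C₁cos(2x) + C₂sin(2x))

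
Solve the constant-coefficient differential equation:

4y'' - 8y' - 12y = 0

Characteristic equation: 4r² - 8r - 12 = 0
Divide by 4: r² - 2r - 3 = 0
Roots: r = 3, -1 (distinct real)
General solution: y = C₁e^(3x) + C₂e^(-x)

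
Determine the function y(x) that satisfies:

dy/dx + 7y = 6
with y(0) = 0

General solution: y = 6/7 + Ce^(-7x)
Applying y(0) = 0: C = 0 - 6/7 = -6/7
Particular solution: y = 6/7 - (6/7)e^(-7x)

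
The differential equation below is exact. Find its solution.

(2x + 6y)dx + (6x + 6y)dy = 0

Verify exactness: ∂M/∂y = ∂N/∂x ✓
Find F(x,y) such that ∂F/∂x = M, ∂F/∂y = N
Solution: x² + 6xy + 3y² = C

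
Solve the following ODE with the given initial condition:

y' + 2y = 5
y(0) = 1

General solution: y = 5/2 + Ce^(-2x)
Applying y(0) = 1: C = 1 - 5/2 = -3/2
Particular solution: y = 5/2 - (3/2)e^(-2x)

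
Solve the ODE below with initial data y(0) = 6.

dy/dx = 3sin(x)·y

General solution: y = Ce^(-3cos(x))
Applying IC y(0) = 6:
Particular solution: y = 6e^(3(1-cos(x)))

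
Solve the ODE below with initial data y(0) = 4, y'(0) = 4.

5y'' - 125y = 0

General solution: y = C₁e^(5x) + C₂e^(-5x)
Applying ICs: C₁ = 12/5, C₂ = 8/5
Particular solution: y = (12/5)e^(5x) + (8/5)e^(-5x)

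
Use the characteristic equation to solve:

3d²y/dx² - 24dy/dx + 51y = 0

Characteristic equation: 3r² - 24r + 51 = 0
Divide by 3: r² - 8r + 17 = 0
Roots: r = 4 ± i (complex conjugates)
General solution: y = e^(4x)(C₁cos(x) + C₂sin(x))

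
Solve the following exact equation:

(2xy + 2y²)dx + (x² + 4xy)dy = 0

Verify exactness: ∂M/∂y = ∂N/∂x ✓
Find F(x,y) such that ∂F/∂x = M, ∂F/∂y = N
Solution: x²y + 2xy² = C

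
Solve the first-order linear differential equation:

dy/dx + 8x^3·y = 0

Using integrating factor method:

General solution: y = Ce^(-2x^4)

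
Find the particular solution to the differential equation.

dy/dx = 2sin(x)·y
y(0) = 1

General solution: y = Ce^(-2cos(x))
Applying IC y(0) = 1:
Particular solution: y = e^(2(1-cos(x)))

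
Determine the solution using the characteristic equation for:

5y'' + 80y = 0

Characteristic equation: 5r² + 80 = 0
Divide by 5: r² + 16 = 0
Roots: r = ±4i (complex conjugates)
General solution: y = C₁cos(4x) + C₂sin(4x)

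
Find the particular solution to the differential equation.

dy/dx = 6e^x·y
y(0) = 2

General solution: y = Ce^(6e^x)
Applying IC y(0) = 2:
Particular solution: y = 2e^(6(e^x - 1))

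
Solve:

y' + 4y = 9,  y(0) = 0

General solution: y = 9/4 + Ce^(-4x)
Applying y(0) = 0: C = 0 - 9/4 = -9/4
Particular solution: y = 9/4 - (9/4)e^(-4x)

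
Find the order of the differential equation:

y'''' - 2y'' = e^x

The order is 4 (highest derivative is of order 4).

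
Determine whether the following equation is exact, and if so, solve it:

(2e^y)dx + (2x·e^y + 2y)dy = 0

Verify exactness: ∂M/∂y = ∂N/∂x ✓
Find F(x,y) such that ∂F/∂x = M, ∂F/∂y = N
Solution: 2x·e^y + y² = C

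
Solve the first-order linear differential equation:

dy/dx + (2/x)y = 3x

Using integrating factor method:

General solution: y = (3/4)x^2 + Cx^(-2)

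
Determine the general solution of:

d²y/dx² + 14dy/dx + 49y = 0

Characteristic equation: r² + 14r + 49 = 0
Factored: (r + 7)² = 0
Repeated root: r = -7
General solution: y = (C₁ + C₂x)e^(-7x)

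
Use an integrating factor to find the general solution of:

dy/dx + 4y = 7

Using integrating factor method:

General solution: y = 7/4 + Ce^(-4x)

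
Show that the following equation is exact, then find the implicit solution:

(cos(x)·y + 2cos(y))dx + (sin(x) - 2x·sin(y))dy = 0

Verify exactness: ∂M/∂y = ∂N/∂x ✓
Find F(x,y) such that ∂F/∂x = M, ∂F/∂y = N
Solution: sin(x)·y + 2x·cos(y) = C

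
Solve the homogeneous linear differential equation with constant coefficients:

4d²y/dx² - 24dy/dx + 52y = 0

Characteristic equation: 4r² - 24r + 52 = 0
Divide by 4: r² - 6r + 13 = 0
Roots: r = 3 ± 2i (complex conjugates)
General solution: y = e^(3x)(C₁cos(2x) + C₂sin(2x))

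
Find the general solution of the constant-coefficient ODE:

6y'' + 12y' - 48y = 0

Characteristic equation: 6r² + 12r - 48 = 0
Divide by 6: r² + 2r - 8 = 0
Roots: r = 2, -4 (distinct real)
General solution: y = C₁e^(2x) + C₂e^(-4x)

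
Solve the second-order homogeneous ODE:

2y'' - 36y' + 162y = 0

Characteristic equation: 2r² - 36r + 162 = 0
Divide by 2: r² - 18r + 81 = 0
Factored: (r - 9)² = 0
Repeated root: r = 9
General solution: y = (C₁ + C₂x)e^(9x)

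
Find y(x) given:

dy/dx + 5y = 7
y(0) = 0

General solution: y = 7/5 + Ce^(-5x)
Applying y(0) = 0: C = 0 - 7/5 = -7/5
Particular solution: y = 7/5 - (7/5)e^(-5x)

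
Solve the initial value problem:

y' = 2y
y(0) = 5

General solution: y = Ce^(2x)
Applying IC y(0) = 5:
Particular solution: y = 5e^(2x)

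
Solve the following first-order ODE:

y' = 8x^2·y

Separating variables and integrating:
ln|y| = 8x^3/3 + C

General solution: y = Ce^(8x^3/3)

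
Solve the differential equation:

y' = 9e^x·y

Separating variables and integrating:
ln|y| = 9e^x + C

General solution: y = Ce^(9e^x)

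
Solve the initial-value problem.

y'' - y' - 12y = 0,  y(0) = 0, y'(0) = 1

General solution: y = C₁e^(4x) + C₂e^(-3x)
Applying ICs: C₁ = 1/7, C₂ = -1/7
Particular solution: y = (1/7)e^(4x) - (1/7)e^(-3x)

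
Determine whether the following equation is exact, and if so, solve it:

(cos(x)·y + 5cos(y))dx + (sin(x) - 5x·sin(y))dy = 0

Verify exactness: ∂M/∂y = ∂N/∂x ✓
Find F(x,y) such that ∂F/∂x = M, ∂F/∂y = N
Solution: sin(x)·y + 5x·cos(y) = C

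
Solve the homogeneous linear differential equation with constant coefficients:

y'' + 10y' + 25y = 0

Characteristic equation: r² + 10r + 25 = 0
Factored: (r + 5)² = 0
Repeated root: r = -5
General solution: y = (C₁ + C₂x)e^(-5x)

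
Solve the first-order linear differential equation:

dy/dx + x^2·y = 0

Using integrating factor method:

General solution: y = Ce^(-x^3/3)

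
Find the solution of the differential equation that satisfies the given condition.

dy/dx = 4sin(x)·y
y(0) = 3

General solution: y = Ce^(-4cos(x))
Applying IC y(0) = 3:
Particular solution: y = 3e^(4(1-cos(x)))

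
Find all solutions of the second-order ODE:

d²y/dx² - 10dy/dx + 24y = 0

Characteristic equation: r² - 10r + 24 = 0
Roots: r = 6, 4 (distinct real)
General solution: y = C₁e^(6x) + C₂e^(4x)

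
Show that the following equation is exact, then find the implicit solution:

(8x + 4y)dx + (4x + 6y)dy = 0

Verify exactness: ∂M/∂y = ∂N/∂x ✓
Find F(x,y) such that ∂F/∂x = M, ∂F/∂y = N
Solution: 4x² + 4xy + 3y² = C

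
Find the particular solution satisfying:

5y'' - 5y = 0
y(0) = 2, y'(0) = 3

General solution: y = C₁e^x + C₂e^(-x)
Applying ICs: C₁ = 5/2, C₂ = -1/2
Particular solution: y = (5/2)e^x - (1/2)e^(-x)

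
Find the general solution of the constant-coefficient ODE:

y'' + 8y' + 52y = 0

Characteristic equation: r² + 8r + 52 = 0
Roots: r = -4 ± 6i (complex conjugates)
General solution: y = e^(-4x)(C₁cos(6x) + C₂sin(6x))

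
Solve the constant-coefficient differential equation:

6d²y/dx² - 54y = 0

Characteristic equation: 6r² - 54 = 0
Divide by 6: r² - 9 = 0
Roots: r = 3, -3 (distinct real)
General solution: y = C₁e^(3x) + C₂e^(-3x)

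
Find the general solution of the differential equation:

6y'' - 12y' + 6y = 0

Characteristic equation: 6r² - 12r + 6 = 0
Divide by 6: r² - 2r + 1 = 0
Factored: (r - 1)² = 0
Repeated root: r = 1
General solution: y = (C₁ + C₂x)e^x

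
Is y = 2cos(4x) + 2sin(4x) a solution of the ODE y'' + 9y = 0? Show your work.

Verification:
y'' = -32cos(4x) - 32sin(4x)
y'' + 9y ≠ 0 (frequency mismatch: got 16 instead of 9)

No, it is not a solution.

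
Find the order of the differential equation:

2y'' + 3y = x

The order is 2 (highest derivative is of order 2).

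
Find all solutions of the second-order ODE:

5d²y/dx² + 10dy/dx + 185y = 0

Characteristic equation: 5r² + 10r + 185 = 0
Divide by 5: r² + 2r + 37 = 0
Roots: r = -1 ± 6i (complex conjugates)
General solution: y = e^(-x)(C₁cos(6x) + C₂sin(6x))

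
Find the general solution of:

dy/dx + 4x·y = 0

Using integrating factor method:

General solution: y = Ce^(-2x^2)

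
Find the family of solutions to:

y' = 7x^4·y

Separating variables and integrating:
ln|y| = 7x^5/5 + C

General solution: y = Ce^(7x^5/5)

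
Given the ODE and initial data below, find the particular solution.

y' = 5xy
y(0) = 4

General solution: y = Ce^(5x²/2)
Applying IC y(0) = 4:
Particular solution: y = 4e^(5x²/2)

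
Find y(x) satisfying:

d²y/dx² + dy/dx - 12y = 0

Characteristic equation: r² + r - 12 = 0
Roots: r = 3, -4 (distinct real)
General solution: y = C₁e^(3x) + C₂e^(-4x)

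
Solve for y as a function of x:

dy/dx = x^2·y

Separating variables and integrating:
ln|y| = x^3/3 + C

General solution: y = Ce^(x^3/3)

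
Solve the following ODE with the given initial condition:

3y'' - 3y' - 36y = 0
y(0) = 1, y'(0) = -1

General solution: y = C₁e^(4x) + C₂e^(-3x)
Applying ICs: C₁ = 2/7, C₂ = 5/7
Particular solution: y = (2/7)e^(4x) + (5/7)e^(-3x)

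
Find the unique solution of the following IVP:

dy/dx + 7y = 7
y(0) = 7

General solution: y = 1 + Ce^(-7x)
Applying y(0) = 7: C = 7 - 1 = 6
Particular solution: y = 1 + 6e^(-7x)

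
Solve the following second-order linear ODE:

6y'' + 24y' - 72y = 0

Characteristic equation: 6r² + 24r - 72 = 0
Divide by 6: r² + 4r - 12 = 0
Roots: r = 2, -6 (distinct real)
General solution: y = C₁e^(2x) + C₂e^(-6x)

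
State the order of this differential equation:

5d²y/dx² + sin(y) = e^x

The order is 2 (highest derivative is of order 2).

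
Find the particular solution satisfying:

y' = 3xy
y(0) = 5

General solution: y = Ce^(3x²/2)
Applying IC y(0) = 5:
Particular solution: y = 5e^(3x²/2)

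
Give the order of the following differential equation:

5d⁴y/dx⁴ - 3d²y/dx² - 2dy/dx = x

The order is 4 (highest derivative is of order 4).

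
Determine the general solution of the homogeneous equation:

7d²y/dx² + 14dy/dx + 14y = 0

Characteristic equation: 7r² + 14r + 14 = 0
Divide by 7: r² + 2r + 2 = 0
Roots: r = -1 ± i (complex conjugates)
General solution: y = e^(-x)(C₁cos(x) + C₂sin(x))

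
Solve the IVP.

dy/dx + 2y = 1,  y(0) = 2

General solution: y = 1/2 + Ce^(-2x)
Applying y(0) = 2: C = 2 - 1/2 = 3/2
Particular solution: y = 1/2 + (3/2)e^(-2x)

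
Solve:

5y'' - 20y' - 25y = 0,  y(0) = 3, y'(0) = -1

General solution: y = C₁e^(5x) + C₂e^(-x)
Applying ICs: C₁ = 1/3, C₂ = 8/3
Particular solution: y = (1/3)e^(5x) + (8/3)e^(-x)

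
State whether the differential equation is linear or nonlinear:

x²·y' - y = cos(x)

Linear (y and its derivatives appear to the first power only, no products of y terms)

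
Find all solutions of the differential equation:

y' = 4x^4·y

Separating variables and integrating:
ln|y| = 4x^5/5 + C

General solution: y = Ce^(4x^5/5)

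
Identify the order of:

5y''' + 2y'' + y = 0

The order is 3 (highest derivative is of order 3).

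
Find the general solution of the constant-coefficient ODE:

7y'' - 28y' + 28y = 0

Characteristic equation: 7r² - 28r + 28 = 0
Divide by 7: r² - 4r + 4 = 0
Factored: (r - 2)² = 0
Repeated root: r = 2
General solution: y = (C₁ + C₂x)e^(2x)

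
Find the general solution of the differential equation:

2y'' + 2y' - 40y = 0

Characteristic equation: 2r² + 2r - 40 = 0
Divide by 2: r² + r - 20 = 0
Roots: r = 4, -5 (distinct real)
General solution: y = C₁e^(4x) + C₂e^(-5x)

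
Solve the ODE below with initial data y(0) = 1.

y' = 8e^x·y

General solution: y = Ce^(8e^x)
Applying IC y(0) = 1:
Particular solution: y = e^(8(e^x - 1))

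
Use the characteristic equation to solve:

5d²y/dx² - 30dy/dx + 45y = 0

Characteristic equation: 5r² - 30r + 45 = 0
Divide by 5: r² - 6r + 9 = 0
Factored: (r - 3)² = 0
Repeated root: r = 3
General solution: y = (C₁ + C₂x)e^(3x)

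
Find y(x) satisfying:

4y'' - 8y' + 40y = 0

Characteristic equation: 4r² - 8r + 40 = 0
Divide by 4: r² - 2r + 10 = 0
Roots: r = 1 ± 3i (complex conjugates)
General solution: y = e^x(C₁cos(3x) + C₂sin(3x))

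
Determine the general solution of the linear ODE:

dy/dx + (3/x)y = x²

Using integrating factor method:

General solution: y = (1/6)x^3 + Cx^(-3)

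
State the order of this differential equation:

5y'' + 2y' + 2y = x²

The order is 2 (highest derivative is of order 2).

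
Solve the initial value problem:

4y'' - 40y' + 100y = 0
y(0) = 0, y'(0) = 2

General solution: y = (C₁ + C₂x)e^(5x)
Repeated root r = 5
Applying ICs: C₁ = 0, C₂ = 2
Particular solution: y = 2xe^(5x)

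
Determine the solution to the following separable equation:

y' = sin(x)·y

Separating variables and integrating:
ln|y| = -cos(x) + C

General solution: y = Ce^(-cos(x))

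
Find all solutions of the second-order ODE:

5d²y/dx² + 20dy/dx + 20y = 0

Characteristic equation: 5r² + 20r + 20 = 0
Divide by 5: r² + 4r + 4 = 0
Factored: (r + 2)² = 0
Repeated root: r = -2
General solution: y = (C₁ + C₂x)e^(-2x)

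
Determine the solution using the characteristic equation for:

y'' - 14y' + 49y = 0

Characteristic equation: r² - 14r + 49 = 0
Factored: (r - 7)² = 0
Repeated root: r = 7
General solution: y = (C₁ + C₂x)e^(7x)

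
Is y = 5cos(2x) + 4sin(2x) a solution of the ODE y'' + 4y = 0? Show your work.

Verification:
y'' = -20cos(2x) - 16sin(2x)
y'' + 4y = 0 ✓

Yes, it is a solution.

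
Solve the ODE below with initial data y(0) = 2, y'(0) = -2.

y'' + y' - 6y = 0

General solution: y = C₁e^(2x) + C₂e^(-3x)
Applying ICs: C₁ = 4/5, C₂ = 6/5
Particular solution: y = (4/5)e^(2x) + (6/5)e^(-3x)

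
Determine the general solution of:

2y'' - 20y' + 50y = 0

Characteristic equation: 2r² - 20r + 50 = 0
Divide by 2: r² - 10r + 25 = 0
Factored: (r - 5)² = 0
Repeated root: r = 5
General solution: y = (C₁ + C₂x)e^(5x)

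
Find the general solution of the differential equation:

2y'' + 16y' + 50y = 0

Characteristic equation: 2r² + 16r + 50 = 0
Divide by 2: r² + 8r + 25 = 0
Roots: r = -4 ± 3i (complex conjugates)
General solution: y = e^(-4x)(C₁cos(3x) + C₂sin(3x))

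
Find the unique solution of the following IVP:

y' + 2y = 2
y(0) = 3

General solution: y = 1 + Ce^(-2x)
Applying y(0) = 3: C = 3 - 1 = 2
Particular solution: y = 1 + 2e^(-2x)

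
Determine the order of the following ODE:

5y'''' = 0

The order is 4 (highest derivative is of order 4).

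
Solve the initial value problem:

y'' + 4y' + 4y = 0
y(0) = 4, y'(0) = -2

General solution: y = (C₁ + C₂x)e^(-2x)
Repeated root r = -2
Applying ICs: C₁ = 4, C₂ = 6
Particular solution: y = (4 + 6x)e^(-2x)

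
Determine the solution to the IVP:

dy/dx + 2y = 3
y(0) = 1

General solution: y = 3/2 + Ce^(-2x)
Applying y(0) = 1: C = 1 - 3/2 = -1/2
Particular solution: y = 3/2 - (1/2)e^(-2x)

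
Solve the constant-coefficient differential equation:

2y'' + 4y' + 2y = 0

Characteristic equation: 2r² + 4r + 2 = 0
Divide by 2: r² + 2r + 1 = 0
Factored: (r + 1)² = 0
Repeated root: r = -1
General solution: y = (C₁ + C₂x)e^(-x)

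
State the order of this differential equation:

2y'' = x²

The order is 2 (highest derivative is of order 2).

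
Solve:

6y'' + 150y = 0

Characteristic equation: 6r² + 150 = 0
Divide by 6: r² + 25 = 0
Roots: r = ±5i (complex conjugates)
General solution: y = C₁cos(5x) + C₂sin(5x)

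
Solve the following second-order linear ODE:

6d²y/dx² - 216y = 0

Characteristic equation: 6r² - 216 = 0
Divide by 6: r² - 36 = 0
Roots: r = 6, -6 (distinct real)
General solution: y = C₁e^(6x) + C₂e^(-6x)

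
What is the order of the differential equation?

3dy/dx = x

The order is 1 (highest derivative is of order 1).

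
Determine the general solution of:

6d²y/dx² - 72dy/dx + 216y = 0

Characteristic equation: 6r² - 72r + 216 = 0
Divide by 6: r² - 12r + 36 = 0
Factored: (r - 6)² = 0
Repeated root: r = 6
General solution: y = (C₁ + C₂x)e^(6x)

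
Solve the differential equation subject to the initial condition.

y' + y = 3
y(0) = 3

General solution: y = 3 + Ce^(-x)
Applying y(0) = 3: C = 3 - 3 = 0
Particular solution: y = 3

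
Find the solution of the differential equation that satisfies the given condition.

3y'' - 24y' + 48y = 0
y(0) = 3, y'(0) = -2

General solution: y = (C₁ + C₂x)e^(4x)
Repeated root r = 4
Applying ICs: C₁ = 3, C₂ = -14
Particular solution: y = (3 - 14x)e^(4x)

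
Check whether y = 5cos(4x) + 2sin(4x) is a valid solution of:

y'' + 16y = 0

Verification:
y'' = -80cos(4x) - 32sin(4x)
y'' + 16y = 0 ✓

Yes, it is a solution.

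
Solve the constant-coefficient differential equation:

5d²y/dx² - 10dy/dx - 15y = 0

Characteristic equation: 5r² - 10r - 15 = 0
Divide by 5: r² - 2r - 3 = 0
Roots: r = 3, -1 (distinct real)
General solution: y = C₁e^(3x) + C₂e^(-x)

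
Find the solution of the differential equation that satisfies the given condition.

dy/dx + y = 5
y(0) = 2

General solution: y = 5 + Ce^(-x)
Applying y(0) = 2: C = 2 - 5 = -3
Particular solution: y = 5 - 3e^(-x)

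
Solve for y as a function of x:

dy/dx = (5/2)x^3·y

Separating variables and integrating:
ln|y| = 5x^4/8 + C

General solution: y = Ce^(5x^4/8)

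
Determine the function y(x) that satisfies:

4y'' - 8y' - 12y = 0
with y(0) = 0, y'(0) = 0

General solution: y = C₁e^(3x) + C₂e^(-x)
Applying ICs: C₁ = 0, C₂ = 0
Particular solution: y = 0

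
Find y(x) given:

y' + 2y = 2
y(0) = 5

General solution: y = 1 + Ce^(-2x)
Applying y(0) = 5: C = 5 - 1 = 4
Particular solution: y = 1 + 4e^(-2x)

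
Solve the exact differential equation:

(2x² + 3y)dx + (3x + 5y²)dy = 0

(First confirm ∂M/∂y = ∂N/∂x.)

Verify exactness: ∂M/∂y = ∂N/∂x ✓
Find F(x,y) such that ∂F/∂x = M, ∂F/∂y = N
Solution: 2x³/3 + 3xy + 5y³/3 = C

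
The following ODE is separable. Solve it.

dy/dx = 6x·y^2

Separating variables and integrating:
-1/y = 3x^2 + C

General solution: y^-1 = -3x^2 + C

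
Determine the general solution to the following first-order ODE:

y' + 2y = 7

Using integrating factor method:

General solution: y = 7/2 + Ce^(-2x)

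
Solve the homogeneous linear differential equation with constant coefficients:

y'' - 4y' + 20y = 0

Characteristic equation: r² - 4r + 20 = 0
Roots: r = 2 ± 4i (complex conjugates)
General solution: y = e^(2x)(C₁cos(4x) + C₂sin(4x))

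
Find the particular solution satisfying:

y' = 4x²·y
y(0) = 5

General solution: y = Ce^(4x³/3)
Applying IC y(0) = 5:
Particular solution: y = 5e^(4x³/3)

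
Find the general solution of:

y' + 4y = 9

Using integrating factor method:

General solution: y = 9/4 + Ce^(-4x)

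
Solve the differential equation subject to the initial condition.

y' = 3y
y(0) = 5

General solution: y = Ce^(3x)
Applying IC y(0) = 5:
Particular solution: y = 5e^(3x)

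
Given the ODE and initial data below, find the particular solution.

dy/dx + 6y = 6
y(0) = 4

General solution: y = 1 + Ce^(-6x)
Applying y(0) = 4: C = 4 - 1 = 3
Particular solution: y = 1 + 3e^(-6x)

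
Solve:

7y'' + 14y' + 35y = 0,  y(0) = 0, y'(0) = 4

General solution: y = e^(-x)(C₁cos(2x) + C₂sin(2x))
Complex roots r = -1 ± 2i
Applying ICs: C₁ = 0, C₂ = 2
Particular solution: y = e^(-x)(2sin(2x))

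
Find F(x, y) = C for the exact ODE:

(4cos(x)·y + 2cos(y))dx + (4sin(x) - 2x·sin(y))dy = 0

Verify exactness: ∂M/∂y = ∂N/∂x ✓
Find F(x,y) such that ∂F/∂x = M, ∂F/∂y = N
Solution: 4sin(x)·y + 2x·cos(y) = C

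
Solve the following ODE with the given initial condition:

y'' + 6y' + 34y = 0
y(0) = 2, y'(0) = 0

General solution: y = e^(-3x)(C₁cos(5x) + C₂sin(5x))
Complex roots r = -3 ± 5i
Applying ICs: C₁ = 2, C₂ = 6/5
Particular solution: y = e^(-3x)(2cos(5x) + (6/5)sin(5x))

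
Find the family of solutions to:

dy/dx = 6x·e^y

Separating variables and integrating:
-e^(-y) = 3x² + C

General solution: y = -ln(C - 3x²)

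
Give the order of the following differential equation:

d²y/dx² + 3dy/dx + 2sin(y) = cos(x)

The order is 2 (highest derivative is of order 2).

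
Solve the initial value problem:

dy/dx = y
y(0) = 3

General solution: y = Ce^x
Applying IC y(0) = 3:
Particular solution: y = 3e^x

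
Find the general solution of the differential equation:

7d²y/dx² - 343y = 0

Characteristic equation: 7r² - 343 = 0
Divide by 7: r² - 49 = 0
Roots: r = 7, -7 (distinct real)
General solution: y = C₁e^(7x) + C₂e^(-7x)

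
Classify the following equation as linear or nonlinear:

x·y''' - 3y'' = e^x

Linear (y and its derivatives appear to the first power only, no products of y terms)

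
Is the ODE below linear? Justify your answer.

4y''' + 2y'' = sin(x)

Yes. Linear (y and its derivatives appear to the first power only, no products of y terms)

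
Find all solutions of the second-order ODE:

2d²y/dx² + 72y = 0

Characteristic equation: 2r² + 72 = 0
Divide by 2: r² + 36 = 0
Roots: r = ±6i (complex conjugates)
General solution: y = C₁cos(6x) + C₂sin(6x)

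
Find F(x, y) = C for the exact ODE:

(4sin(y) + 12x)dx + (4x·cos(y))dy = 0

Verify exactness: ∂M/∂y = ∂N/∂x ✓
Find F(x,y) such that ∂F/∂x = M, ∂F/∂y = N
Solution: 4x·sin(y) + 6x² = C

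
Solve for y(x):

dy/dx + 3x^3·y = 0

Using integrating factor method:

General solution: y = Ce^(-3x^4/4)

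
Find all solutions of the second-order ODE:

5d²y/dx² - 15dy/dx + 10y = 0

Characteristic equation: 5r² - 15r + 10 = 0
Divide by 5: r² - 3r + 2 = 0
Roots: r = 1, 2 (distinct real)
General solution: y = C₁e^x + C₂e^(2x)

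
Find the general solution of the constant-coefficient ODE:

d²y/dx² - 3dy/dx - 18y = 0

Characteristic equation: r² - 3r - 18 = 0
Roots: r = 6, -3 (distinct real)
General solution: y = C₁e^(6x) + C₂e^(-3x)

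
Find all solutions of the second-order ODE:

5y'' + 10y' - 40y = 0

Characteristic equation: 5r² + 10r - 40 = 0
Divide by 5: r² + 2r - 8 = 0
Roots: r = 2, -4 (distinct real)
General solution: y = C₁e^(2x) + C₂e^(-4x)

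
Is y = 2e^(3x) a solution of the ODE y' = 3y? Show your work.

Verification:
y = 2e^(3x)
y' = 6e^(3x)
3y = 6e^(3x)
y' = 3y ✓

Yes, it is a solution.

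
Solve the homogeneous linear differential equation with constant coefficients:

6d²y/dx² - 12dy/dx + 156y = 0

Characteristic equation: 6r² - 12r + 156 = 0
Divide by 6: r² - 2r + 26 = 0
Roots: r = 1 ± 5i (complex conjugates)
General solution: y = e^x(C₁cos(5x) + C₂sin(5x))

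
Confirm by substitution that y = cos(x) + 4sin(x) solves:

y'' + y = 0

Verification:
y'' = -cos(x) - 4sin(x)
y'' + y = 0 ✓

Yes, it is a solution.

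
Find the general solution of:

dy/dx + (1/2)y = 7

Using integrating factor method:

General solution: y = 14 + Ce^(-x/2)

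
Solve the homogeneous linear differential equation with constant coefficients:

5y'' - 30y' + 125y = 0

Characteristic equation: 5r² - 30r + 125 = 0
Divide by 5: r² - 6r + 25 = 0
Roots: r = 3 ± 4i (complex conjugates)
General solution: y = e^(3x)(C₁cos(4x) + C₂sin(4x))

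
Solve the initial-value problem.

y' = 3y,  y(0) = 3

General solution: y = Ce^(3x)
Applying IC y(0) = 3:
Particular solution: y = 3e^(3x)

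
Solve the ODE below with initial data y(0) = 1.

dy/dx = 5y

General solution: y = Ce^(5x)
Applying IC y(0) = 1:
Particular solution: y = e^(5x)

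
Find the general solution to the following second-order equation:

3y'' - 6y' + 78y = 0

Characteristic equation: 3r² - 6r + 78 = 0
Divide by 3: r² - 2r + 26 = 0
Roots: r = 1 ± 5i (complex conjugates)
General solution: y = e^x(C₁cos(5x) + C₂sin(5x))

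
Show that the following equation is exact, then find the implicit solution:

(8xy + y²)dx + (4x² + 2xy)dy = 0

Verify exactness: ∂M/∂y = ∂N/∂x ✓
Find F(x,y) such that ∂F/∂x = M, ∂F/∂y = N
Solution: 4x²y + xy² = C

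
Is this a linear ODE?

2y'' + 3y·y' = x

No. Nonlinear (product y·y')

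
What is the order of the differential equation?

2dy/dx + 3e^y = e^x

The order is 1 (highest derivative is of order 1).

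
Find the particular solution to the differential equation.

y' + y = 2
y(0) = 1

General solution: y = 2 + Ce^(-x)
Applying y(0) = 1: C = 1 - 2 = -1
Particular solution: y = 2 - e^(-x)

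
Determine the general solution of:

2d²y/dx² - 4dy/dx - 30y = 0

Characteristic equation: 2r² - 4r - 30 = 0
Divide by 2: r² - 2r - 15 = 0
Roots: r = 5, -3 (distinct real)
General solution: y = C₁e^(5x) + C₂e^(-3x)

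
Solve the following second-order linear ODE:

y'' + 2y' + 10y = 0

Characteristic equation: r² + 2r + 10 = 0
Roots: r = -1 ± 3i (complex conjugates)
General solution: y = e^(-x)(C₁cos(3x) + C₂sin(3x))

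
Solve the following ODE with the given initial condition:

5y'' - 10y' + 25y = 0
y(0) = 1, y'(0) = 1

General solution: y = e^x(C₁cos(2x) + C₂sin(2x))
Complex roots r = 1 ± 2i
Applying ICs: C₁ = 1, C₂ = 0
Particular solution: y = e^x(cos(2x))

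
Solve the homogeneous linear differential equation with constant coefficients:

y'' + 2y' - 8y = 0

Characteristic equation: r² + 2r - 8 = 0
Roots: r = 2, -4 (distinct real)
General solution: y = C₁e^(2x) + C₂e^(-4x)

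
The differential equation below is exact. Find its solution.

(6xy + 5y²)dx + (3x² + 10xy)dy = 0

Verify exactness: ∂M/∂y = ∂N/∂x ✓
Find F(x,y) such that ∂F/∂x = M, ∂F/∂y = N
Solution: 3x²y + 5xy² = C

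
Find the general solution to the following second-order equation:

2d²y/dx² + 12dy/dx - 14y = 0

Characteristic equation: 2r² + 12r - 14 = 0
Divide by 2: r² + 6r - 7 = 0
Roots: r = 1, -7 (distinct real)
General solution: y = C₁e^x + C₂e^(-7x)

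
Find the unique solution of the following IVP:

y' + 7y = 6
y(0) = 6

General solution: y = 6/7 + Ce^(-7x)
Applying y(0) = 6: C = 6 - 6/7 = 36/7
Particular solution: y = 6/7 + (36/7)e^(-7x)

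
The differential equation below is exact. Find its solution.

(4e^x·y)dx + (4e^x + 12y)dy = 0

Verify exactness: ∂M/∂y = ∂N/∂x ✓
Find F(x,y) such that ∂F/∂x = M, ∂F/∂y = N
Solution: 4e^x·y + 6y² = C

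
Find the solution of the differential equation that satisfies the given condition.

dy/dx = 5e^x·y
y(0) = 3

General solution: y = Ce^(5e^x)
Applying IC y(0) = 3:
Particular solution: y = 3e^(5(e^x - 1))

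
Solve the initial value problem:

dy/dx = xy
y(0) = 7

General solution: y = Ce^(x²/2)
Applying IC y(0) = 7:
Particular solution: y = 7e^(x²/2)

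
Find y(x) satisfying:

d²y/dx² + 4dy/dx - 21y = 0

Characteristic equation: r² + 4r - 21 = 0
Roots: r = 3, -7 (distinct real)
General solution: y = C₁e^(3x) + C₂e^(-7x)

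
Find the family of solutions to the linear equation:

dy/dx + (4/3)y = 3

Using integrating factor method:

General solution: y = 9/4 + Ce^(-4x/3)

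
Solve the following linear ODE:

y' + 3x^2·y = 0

Using integrating factor method:

General solution: y = Ce^(-x^3)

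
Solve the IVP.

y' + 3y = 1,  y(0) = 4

General solution: y = 1/3 + Ce^(-3x)
Applying y(0) = 4: C = 4 - 1/3 = 11/3
Particular solution: y = 1/3 + (11/3)e^(-3x)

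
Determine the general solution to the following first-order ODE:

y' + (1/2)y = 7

Using integrating factor method:

General solution: y = 14 + Ce^(-x/2)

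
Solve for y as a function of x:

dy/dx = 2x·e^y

Separating variables and integrating:
-e^(-y) = x² + C

General solution: y = -ln(C - x²)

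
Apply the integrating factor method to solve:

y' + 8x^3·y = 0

Using integrating factor method:

General solution: y = Ce^(-2x^4)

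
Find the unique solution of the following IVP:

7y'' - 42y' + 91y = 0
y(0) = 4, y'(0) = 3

General solution: y = e^(3x)(C₁cos(2x) + C₂sin(2x))
Complex roots r = 3 ± 2i
Applying ICs: C₁ = 4, C₂ = -9/2
Particular solution: y = e^(3x)(4cos(2x) - (9/2)sin(2x))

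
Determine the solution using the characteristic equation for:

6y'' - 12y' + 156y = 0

Characteristic equation: 6r² - 12r + 156 = 0
Divide by 6: r² - 2r + 26 = 0
Roots: r = 1 ± 5i (complex conjugates)
General solution: y = e^x(C₁cos(5x) + C₂sin(5x))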